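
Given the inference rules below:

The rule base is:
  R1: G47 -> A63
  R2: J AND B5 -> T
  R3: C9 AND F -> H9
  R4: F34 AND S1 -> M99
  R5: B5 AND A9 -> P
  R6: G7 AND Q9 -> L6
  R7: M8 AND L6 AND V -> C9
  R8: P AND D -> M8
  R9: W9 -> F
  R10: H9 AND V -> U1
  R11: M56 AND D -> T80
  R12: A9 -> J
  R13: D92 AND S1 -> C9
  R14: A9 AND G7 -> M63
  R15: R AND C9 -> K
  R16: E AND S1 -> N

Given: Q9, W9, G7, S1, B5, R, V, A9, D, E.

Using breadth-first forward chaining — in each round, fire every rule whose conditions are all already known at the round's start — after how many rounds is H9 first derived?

4

Round 1: R5 [B5 AND A9 -> P]; R6 [G7 AND Q9 -> L6]; R9 [W9 -> F]; R12 [A9 -> J]; R14 [A9 AND G7 -> M63]; R16 [E AND S1 -> N]. New: P, L6, F, J, M63, N.
Round 2: R2 [J AND B5 -> T]; R8 [P AND D -> M8]. New: T, M8.
Round 3: R7 [M8 AND L6 AND V -> C9]. New: C9.
Round 4: R3 [C9 AND F -> H9]; R15 [R AND C9 -> K]. New: H9, K.
H9 first appears in round 4.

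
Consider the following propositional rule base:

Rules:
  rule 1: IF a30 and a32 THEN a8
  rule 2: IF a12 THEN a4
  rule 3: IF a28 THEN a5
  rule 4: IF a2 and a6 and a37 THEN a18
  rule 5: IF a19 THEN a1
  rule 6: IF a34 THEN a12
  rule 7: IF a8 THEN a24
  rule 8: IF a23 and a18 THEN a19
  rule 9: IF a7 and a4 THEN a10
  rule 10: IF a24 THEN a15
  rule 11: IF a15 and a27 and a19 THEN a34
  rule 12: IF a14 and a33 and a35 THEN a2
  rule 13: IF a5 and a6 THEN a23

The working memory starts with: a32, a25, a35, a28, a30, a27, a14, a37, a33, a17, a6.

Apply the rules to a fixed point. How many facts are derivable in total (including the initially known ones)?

[1] rule 1 [IF a30 and a32 THEN a8]; rule 3 [IF a28 THEN a5]; rule 12 [IF a14 and a33 and a35 THEN a2]. ⇒ new: a8, a5, a2.
[2] rule 4 [IF a2 and a6 and a37 THEN a18]; rule 7 [IF a8 THEN a24]; rule 13 [IF a5 and a6 THEN a23]. ⇒ new: a18, a24, a23.
[3] rule 8 [IF a23 and a18 THEN a19]; rule 10 [IF a24 THEN a15]. ⇒ new: a19, a15.
[4] rule 5 [IF a19 THEN a1]; rule 11 [IF a15 and a27 and a19 THEN a34]. ⇒ new: a1, a34.
[5] rule 6 [IF a34 THEN a12]. ⇒ new: a12.
[6] rule 2 [IF a12 THEN a4]. ⇒ new: a4.
Closure: {a1, a12, a14, a15, a17, a18, a19, a2, a23, a24, a25, a27, a28, a30, a32, a33, a34, a35, a37, a4, a5, a6, a8} — 23 facts.

23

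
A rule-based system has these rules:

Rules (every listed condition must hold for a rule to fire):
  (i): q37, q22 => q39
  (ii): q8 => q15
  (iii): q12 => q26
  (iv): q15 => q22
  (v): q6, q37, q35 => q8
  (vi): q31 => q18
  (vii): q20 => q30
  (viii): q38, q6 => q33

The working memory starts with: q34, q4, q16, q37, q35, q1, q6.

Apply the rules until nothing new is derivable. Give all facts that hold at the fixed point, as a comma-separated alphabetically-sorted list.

Round 1: (v) [q6, q37, q35 => q8]. Adds q8.
Round 2: (ii) [q8 => q15]. Adds q15.
Round 3: (iv) [q15 => q22]. Adds q22.
Round 4: (i) [q37, q22 => q39]. Adds q39.

q1, q15, q16, q22, q34, q35, q37, q39, q4, q6, q8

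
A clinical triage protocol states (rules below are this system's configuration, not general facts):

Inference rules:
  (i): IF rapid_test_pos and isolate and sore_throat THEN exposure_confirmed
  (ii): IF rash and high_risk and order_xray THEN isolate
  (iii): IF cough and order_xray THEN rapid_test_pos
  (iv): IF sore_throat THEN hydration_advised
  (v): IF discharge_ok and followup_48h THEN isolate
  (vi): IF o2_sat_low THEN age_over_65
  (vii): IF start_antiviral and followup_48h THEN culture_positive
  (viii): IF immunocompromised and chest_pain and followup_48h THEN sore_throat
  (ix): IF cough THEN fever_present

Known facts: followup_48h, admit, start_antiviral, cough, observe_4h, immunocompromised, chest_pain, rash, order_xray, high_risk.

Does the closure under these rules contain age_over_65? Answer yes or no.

no

Round 1 fires (ii), (iii), (vii), (viii), (ix), giving isolate, rapid_test_pos, culture_positive, sore_throat, fever_present.
Round 2 fires (i), (iv), giving exposure_confirmed, hydration_advised.
Fixed point reached. age_over_65 is concluded only by (vi); (vi) needs o2_sat_low (never derived).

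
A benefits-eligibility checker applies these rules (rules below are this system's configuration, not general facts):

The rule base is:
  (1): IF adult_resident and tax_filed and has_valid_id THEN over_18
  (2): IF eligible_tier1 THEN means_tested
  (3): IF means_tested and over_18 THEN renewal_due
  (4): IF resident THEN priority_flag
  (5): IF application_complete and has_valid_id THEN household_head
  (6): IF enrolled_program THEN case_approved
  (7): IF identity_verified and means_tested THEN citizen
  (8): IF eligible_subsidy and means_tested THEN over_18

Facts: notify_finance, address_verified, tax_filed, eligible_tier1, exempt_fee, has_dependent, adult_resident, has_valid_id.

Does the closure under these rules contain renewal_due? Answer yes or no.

[1] (1) [IF adult_resident and tax_filed and has_valid_id THEN over_18]; (2) [IF eligible_tier1 THEN means_tested]. ⇒ new: over_18, means_tested.
[2] (3) [IF means_tested and over_18 THEN renewal_due]. ⇒ new: renewal_due.
renewal_due appears in round 2, so it is derivable.

yes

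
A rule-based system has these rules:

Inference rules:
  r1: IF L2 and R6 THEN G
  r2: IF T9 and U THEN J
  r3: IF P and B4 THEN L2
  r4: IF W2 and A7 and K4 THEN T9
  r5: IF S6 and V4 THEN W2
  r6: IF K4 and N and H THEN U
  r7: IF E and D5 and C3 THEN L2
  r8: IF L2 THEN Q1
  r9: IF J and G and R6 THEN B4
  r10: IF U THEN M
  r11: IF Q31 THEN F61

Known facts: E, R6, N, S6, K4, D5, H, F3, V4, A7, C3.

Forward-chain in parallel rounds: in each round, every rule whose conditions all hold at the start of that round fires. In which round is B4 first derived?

4

Round 1 — r5, r6, r7, derive W2, U, L2.
Round 2 — r1, r4, r8, r10, derive G, T9, Q1, M.
Round 3 — r2, derive J.
Round 4 — r9, derive B4.
B4 first appears in round 4.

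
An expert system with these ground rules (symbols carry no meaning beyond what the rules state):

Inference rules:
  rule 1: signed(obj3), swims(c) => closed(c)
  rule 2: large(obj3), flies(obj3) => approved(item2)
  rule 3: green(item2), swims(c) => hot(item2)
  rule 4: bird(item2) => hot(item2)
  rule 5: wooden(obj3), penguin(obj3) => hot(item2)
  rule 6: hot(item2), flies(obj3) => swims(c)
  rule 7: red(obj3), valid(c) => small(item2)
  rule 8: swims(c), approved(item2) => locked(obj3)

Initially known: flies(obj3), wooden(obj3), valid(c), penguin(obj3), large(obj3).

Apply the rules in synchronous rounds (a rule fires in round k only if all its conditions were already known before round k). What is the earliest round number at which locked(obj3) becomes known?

3

Round 1: rule 2 [large(obj3), flies(obj3) => approved(item2)]; rule 5 [wooden(obj3), penguin(obj3) => hot(item2)]. New: approved(item2), hot(item2).
Round 2: rule 6 [hot(item2), flies(obj3) => swims(c)]. New: swims(c).
Round 3: rule 8 [swims(c), approved(item2) => locked(obj3)]. New: locked(obj3).
locked(obj3) first appears in round 3.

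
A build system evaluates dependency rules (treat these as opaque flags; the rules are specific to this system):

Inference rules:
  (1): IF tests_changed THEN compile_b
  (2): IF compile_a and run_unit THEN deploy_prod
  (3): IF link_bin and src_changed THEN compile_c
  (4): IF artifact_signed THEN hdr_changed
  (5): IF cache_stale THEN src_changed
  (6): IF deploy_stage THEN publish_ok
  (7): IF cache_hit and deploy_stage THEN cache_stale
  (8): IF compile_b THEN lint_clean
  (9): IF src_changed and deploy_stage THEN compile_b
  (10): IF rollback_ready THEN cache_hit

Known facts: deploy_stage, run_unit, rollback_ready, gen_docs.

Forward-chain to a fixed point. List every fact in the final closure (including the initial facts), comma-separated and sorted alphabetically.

cache_hit, cache_stale, compile_b, deploy_stage, gen_docs, lint_clean, publish_ok, rollback_ready, run_unit, src_changed

Round 1: (6) [IF deploy_stage THEN publish_ok]; (10) [IF rollback_ready THEN cache_hit]. Adds publish_ok, cache_hit.
Round 2: (7) [IF cache_hit and deploy_stage THEN cache_stale]. Adds cache_stale.
Round 3: (5) [IF cache_stale THEN src_changed]. Adds src_changed.
Round 4: (9) [IF src_changed and deploy_stage THEN compile_b]. Adds compile_b.
Round 5: (8) [IF compile_b THEN lint_clean]. Adds lint_clean.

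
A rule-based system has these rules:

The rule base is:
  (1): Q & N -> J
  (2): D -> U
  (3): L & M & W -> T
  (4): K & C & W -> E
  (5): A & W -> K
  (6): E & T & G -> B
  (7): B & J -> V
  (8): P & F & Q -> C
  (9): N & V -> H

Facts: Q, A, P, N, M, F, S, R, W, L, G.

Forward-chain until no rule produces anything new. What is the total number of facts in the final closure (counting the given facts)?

19

Round 1 — (1), (3), (5), (8), derive J, T, K, C.
Round 2 — (4), derive E.
Round 3 — (6), derive B.
Round 4 — (7), derive V.
Round 5 — (9), derive H.
Closure: {A, B, C, E, F, G, H, J, K, L, M, N, P, Q, R, S, T, V, W} — 19 facts.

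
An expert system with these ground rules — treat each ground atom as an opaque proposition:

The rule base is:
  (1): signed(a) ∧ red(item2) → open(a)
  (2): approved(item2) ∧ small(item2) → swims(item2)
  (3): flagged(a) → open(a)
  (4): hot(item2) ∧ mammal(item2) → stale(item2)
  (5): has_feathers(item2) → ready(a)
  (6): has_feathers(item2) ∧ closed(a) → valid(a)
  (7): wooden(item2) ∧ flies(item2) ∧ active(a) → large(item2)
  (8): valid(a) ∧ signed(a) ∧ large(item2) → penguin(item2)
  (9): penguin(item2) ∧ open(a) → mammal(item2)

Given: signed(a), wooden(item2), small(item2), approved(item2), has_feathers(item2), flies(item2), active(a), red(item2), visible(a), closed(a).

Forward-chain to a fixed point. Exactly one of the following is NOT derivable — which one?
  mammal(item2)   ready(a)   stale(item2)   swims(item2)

stale(item2)

Round 1 — (1), (2), (5), (6), (7), derive open(a), swims(item2), ready(a), valid(a), large(item2).
Round 2 — (8), derive penguin(item2).
Round 3 — (9), derive mammal(item2).
Derived: swims(item2) (round 1), ready(a) (round 1), mammal(item2) (round 3). stale(item2) never appears in any round.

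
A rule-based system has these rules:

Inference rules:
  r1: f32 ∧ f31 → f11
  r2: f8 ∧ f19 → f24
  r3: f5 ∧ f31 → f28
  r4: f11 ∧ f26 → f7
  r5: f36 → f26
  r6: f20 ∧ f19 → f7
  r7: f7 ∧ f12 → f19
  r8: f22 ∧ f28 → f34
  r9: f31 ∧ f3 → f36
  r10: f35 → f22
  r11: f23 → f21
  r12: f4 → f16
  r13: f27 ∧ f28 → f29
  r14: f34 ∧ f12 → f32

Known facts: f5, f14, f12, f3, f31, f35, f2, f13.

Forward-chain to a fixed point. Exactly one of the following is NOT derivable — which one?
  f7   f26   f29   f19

Round 1: r3 [f5 ∧ f31 → f28]; r9 [f31 ∧ f3 → f36]; r10 [f35 → f22]. New: f28, f36, f22.
Round 2: r5 [f36 → f26]; r8 [f22 ∧ f28 → f34]. New: f26, f34.
Round 3: r14 [f34 ∧ f12 → f32]. New: f32.
Round 4: r1 [f32 ∧ f31 → f11]. New: f11.
Round 5: r4 [f11 ∧ f26 → f7]. New: f7.
Round 6: r7 [f7 ∧ f12 → f19]. New: f19.
Derived: f26 (round 2), f19 (round 6), f7 (round 5). f29 never appears in any round.

f29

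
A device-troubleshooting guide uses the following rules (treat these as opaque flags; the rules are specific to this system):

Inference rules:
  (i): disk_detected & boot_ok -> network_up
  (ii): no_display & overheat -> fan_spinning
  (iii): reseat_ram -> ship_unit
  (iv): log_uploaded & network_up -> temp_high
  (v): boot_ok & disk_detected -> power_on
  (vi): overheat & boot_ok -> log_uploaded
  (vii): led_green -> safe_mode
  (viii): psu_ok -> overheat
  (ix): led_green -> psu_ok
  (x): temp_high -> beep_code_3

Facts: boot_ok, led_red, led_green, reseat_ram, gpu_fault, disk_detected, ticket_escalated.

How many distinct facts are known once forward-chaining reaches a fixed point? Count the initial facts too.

16

Round 1: (i) [disk_detected & boot_ok -> network_up]; (iii) [reseat_ram -> ship_unit]; (v) [boot_ok & disk_detected -> power_on]; (vii) [led_green -> safe_mode]; (ix) [led_green -> psu_ok]. New: network_up, ship_unit, power_on, safe_mode, psu_ok.
Round 2: (viii) [psu_ok -> overheat]. New: overheat.
Round 3: (vi) [overheat & boot_ok -> log_uploaded]. New: log_uploaded.
Round 4: (iv) [log_uploaded & network_up -> temp_high]. New: temp_high.
Round 5: (x) [temp_high -> beep_code_3]. New: beep_code_3.
Closure: {beep_code_3, boot_ok, disk_detected, gpu_fault, led_green, led_red, log_uploaded, network_up, overheat, power_on, psu_ok, reseat_ram, safe_mode, ship_unit, temp_high, ticket_escalated} — 16 facts.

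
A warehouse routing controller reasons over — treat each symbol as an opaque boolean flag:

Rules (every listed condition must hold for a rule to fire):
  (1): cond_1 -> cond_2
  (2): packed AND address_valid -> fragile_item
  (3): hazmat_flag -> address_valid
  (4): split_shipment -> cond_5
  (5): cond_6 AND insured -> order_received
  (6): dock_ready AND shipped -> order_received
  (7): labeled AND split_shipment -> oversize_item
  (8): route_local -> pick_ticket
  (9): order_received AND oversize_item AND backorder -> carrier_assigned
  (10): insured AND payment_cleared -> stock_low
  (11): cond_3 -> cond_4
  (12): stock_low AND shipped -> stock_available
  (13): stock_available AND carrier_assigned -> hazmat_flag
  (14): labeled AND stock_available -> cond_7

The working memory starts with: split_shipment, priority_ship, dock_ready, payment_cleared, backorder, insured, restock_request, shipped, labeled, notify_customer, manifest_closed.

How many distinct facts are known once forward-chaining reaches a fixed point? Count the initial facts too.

20

Round 1 fires (4), (6), (7), (10), giving cond_5, order_received, oversize_item, stock_low.
Round 2 fires (9), (12), giving carrier_assigned, stock_available.
Round 3 fires (13), (14), giving hazmat_flag, cond_7.
Round 4 fires (3), giving address_valid.
Closure: {address_valid, backorder, carrier_assigned, cond_5, cond_7, dock_ready, hazmat_flag, insured, labeled, manifest_closed, notify_customer, order_received, oversize_item, payment_cleared, priority_ship, restock_request, shipped, split_shipment, stock_available, stock_low} — 20 facts.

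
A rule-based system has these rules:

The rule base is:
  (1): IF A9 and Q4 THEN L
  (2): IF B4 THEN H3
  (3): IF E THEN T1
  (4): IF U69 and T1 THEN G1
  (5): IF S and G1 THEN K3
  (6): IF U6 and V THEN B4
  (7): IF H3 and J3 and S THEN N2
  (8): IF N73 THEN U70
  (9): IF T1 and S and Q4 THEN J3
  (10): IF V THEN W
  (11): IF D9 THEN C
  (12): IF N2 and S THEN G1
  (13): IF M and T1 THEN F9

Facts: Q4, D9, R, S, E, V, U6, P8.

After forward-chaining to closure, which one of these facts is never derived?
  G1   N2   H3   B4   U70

U70

Round 1: (3) [IF E THEN T1]; (6) [IF U6 and V THEN B4]; (10) [IF V THEN W]; (11) [IF D9 THEN C]. Adds T1, B4, W, C.
Round 2: (2) [IF B4 THEN H3]; (9) [IF T1 and S and Q4 THEN J3]. Adds H3, J3.
Round 3: (7) [IF H3 and J3 and S THEN N2]. Adds N2.
Round 4: (12) [IF N2 and S THEN G1]. Adds G1.
Round 5: (5) [IF S and G1 THEN K3]. Adds K3.
Derived: B4 (round 1), G1 (round 4), H3 (round 2), N2 (round 3). U70 never appears in any round.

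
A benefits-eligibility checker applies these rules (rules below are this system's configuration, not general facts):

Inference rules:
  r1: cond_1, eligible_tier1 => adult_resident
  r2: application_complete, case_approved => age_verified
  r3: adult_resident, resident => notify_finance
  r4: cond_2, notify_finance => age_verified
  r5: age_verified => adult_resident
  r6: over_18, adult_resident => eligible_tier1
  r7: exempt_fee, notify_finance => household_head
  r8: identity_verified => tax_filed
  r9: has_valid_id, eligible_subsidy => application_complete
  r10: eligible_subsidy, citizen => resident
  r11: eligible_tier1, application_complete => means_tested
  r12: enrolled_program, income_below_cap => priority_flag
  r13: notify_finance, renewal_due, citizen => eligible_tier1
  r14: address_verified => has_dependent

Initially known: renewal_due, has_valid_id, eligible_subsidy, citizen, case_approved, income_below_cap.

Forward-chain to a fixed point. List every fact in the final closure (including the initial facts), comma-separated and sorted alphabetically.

[1] r9 [has_valid_id, eligible_subsidy => application_complete]; r10 [eligible_subsidy, citizen => resident]. ⇒ new: application_complete, resident.
[2] r2 [application_complete, case_approved => age_verified]. ⇒ new: age_verified.
[3] r5 [age_verified => adult_resident]. ⇒ new: adult_resident.
[4] r3 [adult_resident, resident => notify_finance]. ⇒ new: notify_finance.
[5] r13 [notify_finance, renewal_due, citizen => eligible_tier1]. ⇒ new: eligible_tier1.
[6] r11 [eligible_tier1, application_complete => means_tested]. ⇒ new: means_tested.

adult_resident, age_verified, application_complete, case_approved, citizen, eligible_subsidy, eligible_tier1, has_valid_id, income_below_cap, means_tested, notify_finance, renewal_due, resident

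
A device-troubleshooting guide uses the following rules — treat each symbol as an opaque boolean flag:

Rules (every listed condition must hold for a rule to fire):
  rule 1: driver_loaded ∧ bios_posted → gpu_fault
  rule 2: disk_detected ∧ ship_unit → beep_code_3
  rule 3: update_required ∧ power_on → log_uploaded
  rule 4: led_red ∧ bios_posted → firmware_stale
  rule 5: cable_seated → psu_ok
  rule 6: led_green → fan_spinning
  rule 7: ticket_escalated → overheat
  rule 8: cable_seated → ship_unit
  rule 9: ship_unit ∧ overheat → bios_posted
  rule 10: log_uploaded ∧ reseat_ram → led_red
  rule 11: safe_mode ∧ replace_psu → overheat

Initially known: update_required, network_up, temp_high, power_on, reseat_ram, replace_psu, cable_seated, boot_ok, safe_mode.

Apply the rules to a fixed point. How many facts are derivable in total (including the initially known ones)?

16

[1] rule 3 [update_required ∧ power_on → log_uploaded]; rule 5 [cable_seated → psu_ok]; rule 8 [cable_seated → ship_unit]; rule 11 [safe_mode ∧ replace_psu → overheat]. ⇒ new: log_uploaded, psu_ok, ship_unit, overheat.
[2] rule 9 [ship_unit ∧ overheat → bios_posted]; rule 10 [log_uploaded ∧ reseat_ram → led_red]. ⇒ new: bios_posted, led_red.
[3] rule 4 [led_red ∧ bios_posted → firmware_stale]. ⇒ new: firmware_stale.
Closure: {bios_posted, boot_ok, cable_seated, firmware_stale, led_red, log_uploaded, network_up, overheat, power_on, psu_ok, replace_psu, reseat_ram, safe_mode, ship_unit, temp_high, update_required} — 16 facts.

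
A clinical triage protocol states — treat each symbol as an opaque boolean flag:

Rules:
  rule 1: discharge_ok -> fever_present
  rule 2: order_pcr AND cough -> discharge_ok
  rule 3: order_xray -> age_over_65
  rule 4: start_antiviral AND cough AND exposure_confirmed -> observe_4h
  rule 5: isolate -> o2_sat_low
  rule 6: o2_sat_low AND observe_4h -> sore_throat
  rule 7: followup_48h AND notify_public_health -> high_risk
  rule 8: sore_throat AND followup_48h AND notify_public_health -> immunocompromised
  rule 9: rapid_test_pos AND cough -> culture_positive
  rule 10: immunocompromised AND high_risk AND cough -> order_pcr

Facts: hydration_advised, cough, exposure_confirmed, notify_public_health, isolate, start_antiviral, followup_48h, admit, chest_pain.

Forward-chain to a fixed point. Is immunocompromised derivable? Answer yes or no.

Round 1: rule 4 [start_antiviral AND cough AND exposure_confirmed -> observe_4h]; rule 5 [isolate -> o2_sat_low]; rule 7 [followup_48h AND notify_public_health -> high_risk]. New: observe_4h, o2_sat_low, high_risk.
Round 2: rule 6 [o2_sat_low AND observe_4h -> sore_throat]. New: sore_throat.
Round 3: rule 8 [sore_throat AND followup_48h AND notify_public_health -> immunocompromised]. New: immunocompromised.
Round 4: rule 10 [immunocompromised AND high_risk AND cough -> order_pcr]. New: order_pcr.
Round 5: rule 2 [order_pcr AND cough -> discharge_ok]. New: discharge_ok.
Round 6: rule 1 [discharge_ok -> fever_present]. New: fever_present.
immunocompromised appears in round 3, so it is derivable.

yes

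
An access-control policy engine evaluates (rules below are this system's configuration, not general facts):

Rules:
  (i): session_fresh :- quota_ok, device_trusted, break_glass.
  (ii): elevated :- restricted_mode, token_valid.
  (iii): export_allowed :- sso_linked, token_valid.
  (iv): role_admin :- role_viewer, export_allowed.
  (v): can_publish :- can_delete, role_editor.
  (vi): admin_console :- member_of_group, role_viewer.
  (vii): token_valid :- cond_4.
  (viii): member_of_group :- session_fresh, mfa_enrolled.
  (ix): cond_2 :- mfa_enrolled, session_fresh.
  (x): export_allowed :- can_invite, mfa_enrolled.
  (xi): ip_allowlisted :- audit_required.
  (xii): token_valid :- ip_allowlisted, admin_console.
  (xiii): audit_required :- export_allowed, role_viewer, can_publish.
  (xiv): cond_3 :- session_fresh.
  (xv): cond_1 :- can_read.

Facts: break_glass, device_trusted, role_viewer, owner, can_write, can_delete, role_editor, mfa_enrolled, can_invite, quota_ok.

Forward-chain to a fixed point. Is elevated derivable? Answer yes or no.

no

Round 1: (i) [session_fresh :- quota_ok, device_trusted, break_glass.]; (v) [can_publish :- can_delete, role_editor.]; (x) [export_allowed :- can_invite, mfa_enrolled.]. Adds session_fresh, can_publish, export_allowed.
Round 2: (iv) [role_admin :- role_viewer, export_allowed.]; (viii) [member_of_group :- session_fresh, mfa_enrolled.]; (ix) [cond_2 :- mfa_enrolled, session_fresh.]; (xiii) [audit_required :- export_allowed, role_viewer, can_publish.]; (xiv) [cond_3 :- session_fresh.]. Adds role_admin, member_of_group, cond_2, audit_required, cond_3.
Round 3: (vi) [admin_console :- member_of_group, role_viewer.]; (xi) [ip_allowlisted :- audit_required.]. Adds admin_console, ip_allowlisted.
Round 4: (xii) [token_valid :- ip_allowlisted, admin_console.]. Adds token_valid.
Fixed point reached. elevated is concluded only by (ii); (ii) needs restricted_mode (never derived).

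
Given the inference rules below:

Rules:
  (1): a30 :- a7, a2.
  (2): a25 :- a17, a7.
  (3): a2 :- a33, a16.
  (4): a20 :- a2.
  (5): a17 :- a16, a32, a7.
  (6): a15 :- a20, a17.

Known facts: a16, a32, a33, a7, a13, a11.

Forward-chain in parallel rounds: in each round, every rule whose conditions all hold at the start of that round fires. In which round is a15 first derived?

3

Round 1 fires (3), (5), giving a2, a17.
Round 2 fires (1), (2), (4), giving a30, a25, a20.
Round 3 fires (6), giving a15.
a15 first appears in round 3.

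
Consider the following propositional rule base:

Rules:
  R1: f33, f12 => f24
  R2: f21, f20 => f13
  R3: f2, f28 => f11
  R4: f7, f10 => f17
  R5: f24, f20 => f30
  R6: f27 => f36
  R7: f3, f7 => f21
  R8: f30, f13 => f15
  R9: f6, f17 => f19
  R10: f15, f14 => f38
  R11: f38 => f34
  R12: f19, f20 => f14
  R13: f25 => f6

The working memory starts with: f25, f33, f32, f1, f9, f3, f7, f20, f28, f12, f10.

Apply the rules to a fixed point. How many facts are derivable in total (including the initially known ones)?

[1] R1 [f33, f12 => f24]; R4 [f7, f10 => f17]; R7 [f3, f7 => f21]; R13 [f25 => f6]. ⇒ new: f24, f17, f21, f6.
[2] R2 [f21, f20 => f13]; R5 [f24, f20 => f30]; R9 [f6, f17 => f19]. ⇒ new: f13, f30, f19.
[3] R8 [f30, f13 => f15]; R12 [f19, f20 => f14]. ⇒ new: f15, f14.
[4] R10 [f15, f14 => f38]. ⇒ new: f38.
[5] R11 [f38 => f34]. ⇒ new: f34.
Closure: {f1, f10, f12, f13, f14, f15, f17, f19, f20, f21, f24, f25, f28, f3, f30, f32, f33, f34, f38, f6, f7, f9} — 22 facts.

22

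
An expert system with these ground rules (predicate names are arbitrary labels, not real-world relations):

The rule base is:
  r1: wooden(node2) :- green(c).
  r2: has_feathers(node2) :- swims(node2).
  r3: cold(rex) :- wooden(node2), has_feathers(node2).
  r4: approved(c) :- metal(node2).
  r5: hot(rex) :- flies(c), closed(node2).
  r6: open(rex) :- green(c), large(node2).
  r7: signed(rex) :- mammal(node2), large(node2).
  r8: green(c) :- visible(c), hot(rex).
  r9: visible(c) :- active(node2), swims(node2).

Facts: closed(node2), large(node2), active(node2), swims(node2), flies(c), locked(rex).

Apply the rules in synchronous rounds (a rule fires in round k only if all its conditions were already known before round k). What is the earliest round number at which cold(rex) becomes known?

4

Round 1 fires r2, r5, r9, giving has_feathers(node2), hot(rex), visible(c).
Round 2 fires r8, giving green(c).
Round 3 fires r1, r6, giving wooden(node2), open(rex).
Round 4 fires r3, giving cold(rex).
cold(rex) first appears in round 4.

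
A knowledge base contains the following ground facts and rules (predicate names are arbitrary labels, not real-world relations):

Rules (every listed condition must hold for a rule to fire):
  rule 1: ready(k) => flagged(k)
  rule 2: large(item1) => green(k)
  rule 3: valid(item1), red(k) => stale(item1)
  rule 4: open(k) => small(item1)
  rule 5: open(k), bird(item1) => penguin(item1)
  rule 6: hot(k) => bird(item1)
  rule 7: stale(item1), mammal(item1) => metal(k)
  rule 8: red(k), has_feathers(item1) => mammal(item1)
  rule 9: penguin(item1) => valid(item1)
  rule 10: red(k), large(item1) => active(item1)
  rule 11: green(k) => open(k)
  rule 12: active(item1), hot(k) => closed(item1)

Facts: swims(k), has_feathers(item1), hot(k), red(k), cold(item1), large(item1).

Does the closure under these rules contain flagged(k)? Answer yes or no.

Round 1: rule 2 [large(item1) => green(k)]; rule 6 [hot(k) => bird(item1)]; rule 8 [red(k), has_feathers(item1) => mammal(item1)]; rule 10 [red(k), large(item1) => active(item1)]. Adds green(k), bird(item1), mammal(item1), active(item1).
Round 2: rule 11 [green(k) => open(k)]; rule 12 [active(item1), hot(k) => closed(item1)]. Adds open(k), closed(item1).
Round 3: rule 4 [open(k) => small(item1)]; rule 5 [open(k), bird(item1) => penguin(item1)]. Adds small(item1), penguin(item1).
Round 4: rule 9 [penguin(item1) => valid(item1)]. Adds valid(item1).
Round 5: rule 3 [valid(item1), red(k) => stale(item1)]. Adds stale(item1).
Round 6: rule 7 [stale(item1), mammal(item1) => metal(k)]. Adds metal(k).
Fixed point reached. flagged(k) is concluded only by rule 1; rule 1 needs ready(k) (never derived).

no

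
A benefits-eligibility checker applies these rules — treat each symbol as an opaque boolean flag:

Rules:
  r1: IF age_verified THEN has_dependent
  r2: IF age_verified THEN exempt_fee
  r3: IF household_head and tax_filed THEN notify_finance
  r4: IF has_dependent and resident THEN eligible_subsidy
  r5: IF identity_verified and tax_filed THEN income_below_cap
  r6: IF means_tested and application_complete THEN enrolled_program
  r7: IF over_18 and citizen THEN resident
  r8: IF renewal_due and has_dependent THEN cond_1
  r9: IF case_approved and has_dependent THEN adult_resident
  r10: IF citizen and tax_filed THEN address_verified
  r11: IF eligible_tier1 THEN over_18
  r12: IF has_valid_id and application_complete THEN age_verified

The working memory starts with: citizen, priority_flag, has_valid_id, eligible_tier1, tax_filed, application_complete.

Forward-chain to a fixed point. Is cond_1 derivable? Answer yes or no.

Round 1: r10 [IF citizen and tax_filed THEN address_verified]; r11 [IF eligible_tier1 THEN over_18]; r12 [IF has_valid_id and application_complete THEN age_verified]. New: address_verified, over_18, age_verified.
Round 2: r1 [IF age_verified THEN has_dependent]; r2 [IF age_verified THEN exempt_fee]; r7 [IF over_18 and citizen THEN resident]. New: has_dependent, exempt_fee, resident.
Round 3: r4 [IF has_dependent and resident THEN eligible_subsidy]. New: eligible_subsidy.
Fixed point reached. cond_1 is concluded only by r8; r8 needs renewal_due (never derived).

no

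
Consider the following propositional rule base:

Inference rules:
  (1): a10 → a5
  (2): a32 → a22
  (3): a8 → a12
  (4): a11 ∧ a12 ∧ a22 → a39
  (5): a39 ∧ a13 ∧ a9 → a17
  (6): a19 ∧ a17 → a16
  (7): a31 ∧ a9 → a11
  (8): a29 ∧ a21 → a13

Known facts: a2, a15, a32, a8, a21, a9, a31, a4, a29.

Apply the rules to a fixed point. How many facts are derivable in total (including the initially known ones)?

15

Round 1: (2) [a32 → a22]; (3) [a8 → a12]; (7) [a31 ∧ a9 → a11]; (8) [a29 ∧ a21 → a13]. Adds a22, a12, a11, a13.
Round 2: (4) [a11 ∧ a12 ∧ a22 → a39]. Adds a39.
Round 3: (5) [a39 ∧ a13 ∧ a9 → a17]. Adds a17.
Closure: {a11, a12, a13, a15, a17, a2, a21, a22, a29, a31, a32, a39, a4, a8, a9} — 15 facts.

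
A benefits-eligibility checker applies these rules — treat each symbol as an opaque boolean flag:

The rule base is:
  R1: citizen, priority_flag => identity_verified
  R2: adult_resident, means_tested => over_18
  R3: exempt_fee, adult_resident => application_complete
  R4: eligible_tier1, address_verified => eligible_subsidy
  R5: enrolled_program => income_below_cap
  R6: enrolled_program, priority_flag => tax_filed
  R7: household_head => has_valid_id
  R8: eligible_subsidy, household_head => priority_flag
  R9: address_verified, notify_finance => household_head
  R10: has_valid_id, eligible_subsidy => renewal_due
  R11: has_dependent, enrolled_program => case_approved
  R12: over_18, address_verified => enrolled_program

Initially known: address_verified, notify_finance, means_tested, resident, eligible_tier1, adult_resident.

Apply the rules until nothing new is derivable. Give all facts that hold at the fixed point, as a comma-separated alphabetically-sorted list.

Round 1 fires R2, R4, R9, giving over_18, eligible_subsidy, household_head.
Round 2 fires R7, R8, R12, giving has_valid_id, priority_flag, enrolled_program.
Round 3 fires R5, R6, R10, giving income_below_cap, tax_filed, renewal_due.

address_verified, adult_resident, eligible_subsidy, eligible_tier1, enrolled_program, has_valid_id, household_head, income_below_cap, means_tested, notify_finance, over_18, priority_flag, renewal_due, resident, tax_filed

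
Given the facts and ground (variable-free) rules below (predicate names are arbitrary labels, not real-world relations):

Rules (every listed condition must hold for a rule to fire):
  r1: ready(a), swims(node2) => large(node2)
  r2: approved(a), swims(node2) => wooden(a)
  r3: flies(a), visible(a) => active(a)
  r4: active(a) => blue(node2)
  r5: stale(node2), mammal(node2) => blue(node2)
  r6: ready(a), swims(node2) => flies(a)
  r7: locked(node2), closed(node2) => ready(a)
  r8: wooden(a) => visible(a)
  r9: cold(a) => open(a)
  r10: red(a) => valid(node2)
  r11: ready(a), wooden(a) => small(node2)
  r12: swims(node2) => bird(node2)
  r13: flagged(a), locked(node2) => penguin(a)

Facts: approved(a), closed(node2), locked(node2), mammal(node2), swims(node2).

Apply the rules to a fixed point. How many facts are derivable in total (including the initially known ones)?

14

Round 1 — r2, r7, r12, derive wooden(a), ready(a), bird(node2).
Round 2 — r1, r6, r8, r11, derive large(node2), flies(a), visible(a), small(node2).
Round 3 — r3, derive active(a).
Round 4 — r4, derive blue(node2).
Closure: {active(a), approved(a), bird(node2), blue(node2), closed(node2), flies(a), large(node2), locked(node2), mammal(node2), ready(a), small(node2), swims(node2), visible(a), wooden(a)} — 14 facts.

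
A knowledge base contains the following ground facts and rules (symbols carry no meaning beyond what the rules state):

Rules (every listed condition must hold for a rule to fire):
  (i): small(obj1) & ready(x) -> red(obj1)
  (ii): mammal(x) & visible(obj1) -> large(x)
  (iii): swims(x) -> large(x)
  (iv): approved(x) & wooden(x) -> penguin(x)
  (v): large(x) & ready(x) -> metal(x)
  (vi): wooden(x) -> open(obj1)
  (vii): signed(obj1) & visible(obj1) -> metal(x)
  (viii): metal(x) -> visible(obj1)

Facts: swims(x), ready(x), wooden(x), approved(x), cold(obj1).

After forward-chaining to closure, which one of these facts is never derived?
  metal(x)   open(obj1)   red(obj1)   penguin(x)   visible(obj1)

Round 1 — (iii), (iv), (vi), derive large(x), penguin(x), open(obj1).
Round 2 — (v), derive metal(x).
Round 3 — (viii), derive visible(obj1).
Derived: metal(x) (round 2), open(obj1) (round 1), visible(obj1) (round 3), penguin(x) (round 1). red(obj1) never appears in any round.

red(obj1)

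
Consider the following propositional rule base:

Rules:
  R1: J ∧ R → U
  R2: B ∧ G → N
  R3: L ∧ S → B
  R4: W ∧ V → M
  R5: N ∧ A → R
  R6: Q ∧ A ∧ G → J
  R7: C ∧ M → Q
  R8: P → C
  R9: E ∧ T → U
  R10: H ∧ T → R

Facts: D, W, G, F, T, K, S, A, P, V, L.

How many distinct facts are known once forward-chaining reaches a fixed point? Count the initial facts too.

[1] R3 [L ∧ S → B]; R4 [W ∧ V → M]; R8 [P → C]. ⇒ new: B, M, C.
[2] R2 [B ∧ G → N]; R7 [C ∧ M → Q]. ⇒ new: N, Q.
[3] R5 [N ∧ A → R]; R6 [Q ∧ A ∧ G → J]. ⇒ new: R, J.
[4] R1 [J ∧ R → U]. ⇒ new: U.
Closure: {A, B, C, D, F, G, J, K, L, M, N, P, Q, R, S, T, U, V, W} — 19 facts.

19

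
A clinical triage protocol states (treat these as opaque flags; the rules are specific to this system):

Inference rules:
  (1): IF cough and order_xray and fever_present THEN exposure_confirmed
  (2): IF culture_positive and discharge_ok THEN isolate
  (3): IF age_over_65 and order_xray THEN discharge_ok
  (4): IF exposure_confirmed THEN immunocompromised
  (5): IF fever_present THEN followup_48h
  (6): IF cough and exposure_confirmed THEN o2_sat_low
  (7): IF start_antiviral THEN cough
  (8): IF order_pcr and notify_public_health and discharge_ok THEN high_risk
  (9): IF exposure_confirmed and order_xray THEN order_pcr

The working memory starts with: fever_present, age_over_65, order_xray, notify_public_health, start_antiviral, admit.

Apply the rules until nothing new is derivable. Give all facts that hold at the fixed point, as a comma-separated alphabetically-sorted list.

Round 1: (3) [IF age_over_65 and order_xray THEN discharge_ok]; (5) [IF fever_present THEN followup_48h]; (7) [IF start_antiviral THEN cough]. Adds discharge_ok, followup_48h, cough.
Round 2: (1) [IF cough and order_xray and fever_present THEN exposure_confirmed]. Adds exposure_confirmed.
Round 3: (4) [IF exposure_confirmed THEN immunocompromised]; (6) [IF cough and exposure_confirmed THEN o2_sat_low]; (9) [IF exposure_confirmed and order_xray THEN order_pcr]. Adds immunocompromised, o2_sat_low, order_pcr.
Round 4: (8) [IF order_pcr and notify_public_health and discharge_ok THEN high_risk]. Adds high_risk.

admit, age_over_65, cough, discharge_ok, exposure_confirmed, fever_present, followup_48h, high_risk, immunocompromised, notify_public_health, o2_sat_low, order_pcr, order_xray, start_antiviral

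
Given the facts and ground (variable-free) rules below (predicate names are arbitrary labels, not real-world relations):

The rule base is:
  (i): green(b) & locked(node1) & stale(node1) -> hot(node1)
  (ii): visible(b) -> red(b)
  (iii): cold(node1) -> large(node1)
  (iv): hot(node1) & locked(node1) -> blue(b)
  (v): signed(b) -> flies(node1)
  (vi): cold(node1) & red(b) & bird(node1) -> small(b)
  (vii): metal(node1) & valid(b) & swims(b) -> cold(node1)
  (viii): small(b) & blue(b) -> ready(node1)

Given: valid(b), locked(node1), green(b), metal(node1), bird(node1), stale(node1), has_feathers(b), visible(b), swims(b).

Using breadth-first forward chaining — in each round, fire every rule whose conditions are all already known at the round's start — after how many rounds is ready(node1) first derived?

Round 1: (i) [green(b) & locked(node1) & stale(node1) -> hot(node1)]; (ii) [visible(b) -> red(b)]; (vii) [metal(node1) & valid(b) & swims(b) -> cold(node1)]. New: hot(node1), red(b), cold(node1).
Round 2: (iii) [cold(node1) -> large(node1)]; (iv) [hot(node1) & locked(node1) -> blue(b)]; (vi) [cold(node1) & red(b) & bird(node1) -> small(b)]. New: large(node1), blue(b), small(b).
Round 3: (viii) [small(b) & blue(b) -> ready(node1)]. New: ready(node1).
ready(node1) first appears in round 3.

3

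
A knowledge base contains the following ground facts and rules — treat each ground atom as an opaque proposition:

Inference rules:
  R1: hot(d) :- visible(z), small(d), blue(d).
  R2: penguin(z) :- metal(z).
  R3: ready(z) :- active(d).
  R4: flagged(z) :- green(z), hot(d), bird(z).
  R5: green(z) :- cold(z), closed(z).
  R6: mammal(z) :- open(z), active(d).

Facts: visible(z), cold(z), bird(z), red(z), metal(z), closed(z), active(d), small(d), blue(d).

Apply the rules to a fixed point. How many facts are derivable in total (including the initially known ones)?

Round 1: R1 [hot(d) :- visible(z), small(d), blue(d).]; R2 [penguin(z) :- metal(z).]; R3 [ready(z) :- active(d).]; R5 [green(z) :- cold(z), closed(z).]. Adds hot(d), penguin(z), ready(z), green(z).
Round 2: R4 [flagged(z) :- green(z), hot(d), bird(z).]. Adds flagged(z).
Closure: {active(d), bird(z), blue(d), closed(z), cold(z), flagged(z), green(z), hot(d), metal(z), penguin(z), ready(z), red(z), small(d), visible(z)} — 14 facts.

14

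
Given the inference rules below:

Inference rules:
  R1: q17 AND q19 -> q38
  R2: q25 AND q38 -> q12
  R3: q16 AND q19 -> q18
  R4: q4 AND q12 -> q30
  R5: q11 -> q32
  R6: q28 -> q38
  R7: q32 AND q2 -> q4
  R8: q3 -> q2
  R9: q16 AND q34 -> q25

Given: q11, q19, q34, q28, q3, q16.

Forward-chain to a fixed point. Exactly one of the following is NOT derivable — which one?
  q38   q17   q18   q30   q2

Round 1 fires R3, R5, R6, R8, R9, giving q18, q32, q38, q2, q25.
Round 2 fires R2, R7, giving q12, q4.
Round 3 fires R4, giving q30.
Derived: q30 (round 3), q2 (round 1), q38 (round 1), q18 (round 1). q17 never appears in any round.

q17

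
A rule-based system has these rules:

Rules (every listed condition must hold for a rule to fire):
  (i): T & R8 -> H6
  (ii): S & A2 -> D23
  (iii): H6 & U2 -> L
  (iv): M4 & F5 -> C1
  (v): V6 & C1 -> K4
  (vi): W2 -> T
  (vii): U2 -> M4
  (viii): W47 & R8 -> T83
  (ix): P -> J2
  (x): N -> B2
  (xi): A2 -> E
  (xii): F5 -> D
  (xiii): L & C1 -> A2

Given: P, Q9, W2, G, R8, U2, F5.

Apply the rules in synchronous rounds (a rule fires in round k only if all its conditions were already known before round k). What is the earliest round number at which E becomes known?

5

[1] (vi) [W2 -> T]; (vii) [U2 -> M4]; (ix) [P -> J2]; (xii) [F5 -> D]. ⇒ new: T, M4, J2, D.
[2] (i) [T & R8 -> H6]; (iv) [M4 & F5 -> C1]. ⇒ new: H6, C1.
[3] (iii) [H6 & U2 -> L]. ⇒ new: L.
[4] (xiii) [L & C1 -> A2]. ⇒ new: A2.
[5] (xi) [A2 -> E]. ⇒ new: E.
E first appears in round 5.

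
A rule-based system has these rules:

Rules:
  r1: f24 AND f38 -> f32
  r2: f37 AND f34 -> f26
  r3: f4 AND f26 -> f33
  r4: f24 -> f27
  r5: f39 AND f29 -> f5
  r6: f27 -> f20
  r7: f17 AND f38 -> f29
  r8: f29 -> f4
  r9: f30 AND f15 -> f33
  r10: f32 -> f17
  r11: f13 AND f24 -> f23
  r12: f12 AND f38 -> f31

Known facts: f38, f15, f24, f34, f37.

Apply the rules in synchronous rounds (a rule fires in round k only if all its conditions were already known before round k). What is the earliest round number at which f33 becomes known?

5

Round 1: r1 [f24 AND f38 -> f32]; r2 [f37 AND f34 -> f26]; r4 [f24 -> f27]. New: f32, f26, f27.
Round 2: r6 [f27 -> f20]; r10 [f32 -> f17]. New: f20, f17.
Round 3: r7 [f17 AND f38 -> f29]. New: f29.
Round 4: r8 [f29 -> f4]. New: f4.
Round 5: r3 [f4 AND f26 -> f33]. New: f33.
f33 first appears in round 5.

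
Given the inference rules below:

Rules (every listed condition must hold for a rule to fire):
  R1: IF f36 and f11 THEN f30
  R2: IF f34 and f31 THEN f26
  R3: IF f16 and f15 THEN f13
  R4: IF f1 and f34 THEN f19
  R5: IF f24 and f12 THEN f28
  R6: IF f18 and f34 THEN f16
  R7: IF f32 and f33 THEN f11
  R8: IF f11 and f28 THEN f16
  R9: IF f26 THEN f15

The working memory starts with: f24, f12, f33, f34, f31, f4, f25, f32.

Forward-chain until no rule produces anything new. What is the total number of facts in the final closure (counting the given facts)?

14

Round 1: R2 [IF f34 and f31 THEN f26]; R5 [IF f24 and f12 THEN f28]; R7 [IF f32 and f33 THEN f11]. New: f26, f28, f11.
Round 2: R8 [IF f11 and f28 THEN f16]; R9 [IF f26 THEN f15]. New: f16, f15.
Round 3: R3 [IF f16 and f15 THEN f13]. New: f13.
Closure: {f11, f12, f13, f15, f16, f24, f25, f26, f28, f31, f32, f33, f34, f4} — 14 facts.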